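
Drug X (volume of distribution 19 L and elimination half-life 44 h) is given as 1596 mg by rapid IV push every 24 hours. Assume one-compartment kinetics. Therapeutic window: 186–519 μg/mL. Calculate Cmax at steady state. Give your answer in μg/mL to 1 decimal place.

τ/t½ = 24/44 ≈ 0.54545, so fraction remaining f = (1/2)^(24/44) ≈ 0.6852.
Accumulation ratio R = 1/(1 − f) ≈ 1/0.3148 ≈ 3.1766.
Each bolus raises the concentration by D/Vd = 1596/19 ≈ 84.000 μg/mL.
Cmax,ss = C₀/(1 − f) ≈ 84.000/0.3148 ≈ 266.836 μg/mL.
Peak 266.8 μg/mL vs MTC 519 μg/mL: below toxic threshold.

266.8 μg/mL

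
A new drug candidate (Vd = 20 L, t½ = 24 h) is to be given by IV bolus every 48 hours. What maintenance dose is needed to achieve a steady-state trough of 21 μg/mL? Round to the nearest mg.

1260 mg

τ/t½ = 48/24 ≈ 2, so f = (1/2)^(48/24) ≈ 0.250000.
Cmin,ss = (D/Vd)·f/(1−f), so D = Cmin,ss·Vd·(1−f)/f.
D = 21 × 20 × (1−f)/f ≈ 21 × 20 × 3.00000 ≈ 1260.00 mg.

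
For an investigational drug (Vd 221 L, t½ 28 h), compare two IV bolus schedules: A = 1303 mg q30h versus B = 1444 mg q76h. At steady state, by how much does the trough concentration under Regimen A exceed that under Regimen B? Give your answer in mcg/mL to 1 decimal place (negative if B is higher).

4.2 mcg/mL

Regimen A: f = (1/2)^(30/28) ≈ 0.4758; Cmin,ss = (1303/221)·f/(1−f) ≈ 5.352 mcg/mL.
Regimen B: f = (1/2)^(76/28) ≈ 0.1524; Cmin,ss = (1444/221)·f/(1−f) ≈ 1.175 mcg/mL.
Difference ≈ 5.352 − 1.175 ≈ 4.177 mcg/mL.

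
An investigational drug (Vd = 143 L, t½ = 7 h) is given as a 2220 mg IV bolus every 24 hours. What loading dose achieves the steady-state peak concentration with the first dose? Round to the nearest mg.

f = (1/2)^(24/7) ≈ 0.092875; accumulation ratio R = 1/(1−f) ≈ 1.10238.
Loading dose to hit Cmax,ss on first dose: D_load = D_maint·R ≈ 2220 × 1.10238 ≈ 2447.28 mg.

2447 mg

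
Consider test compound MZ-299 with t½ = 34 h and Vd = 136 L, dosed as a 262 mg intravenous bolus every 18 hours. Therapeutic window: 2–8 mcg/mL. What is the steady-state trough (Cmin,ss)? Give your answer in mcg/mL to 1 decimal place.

k = ln2/t½ = ln2/34 ≈ 0.020387 h⁻¹; fraction remaining f = e^(−kτ) = e^(−0.020387×18) ≈ 0.6928.
Accumulation ratio R = 1/(1 − f) ≈ 1/0.3072 ≈ 3.2552.
Single-dose peak C₀ = D/Vd = 262/136 ≈ 1.926 mcg/mL.
Steady-state peak Cmax,ss = C₀·R ≈ 1.926 × 3.2552 ≈ 6.270 mcg/mL.
One interval later, Cmin,ss = Cmax,ss·e^(−kτ) ≈ 6.270 × 0.6928 ≈ 4.344 mcg/mL.
Trough 4.3 mcg/mL vs MEC 2 mcg/mL: adequate.

4.3 mcg/mL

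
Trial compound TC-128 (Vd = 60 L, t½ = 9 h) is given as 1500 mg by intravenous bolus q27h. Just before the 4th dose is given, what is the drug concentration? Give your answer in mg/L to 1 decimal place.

f = (1/2)^(τ/t½) = (1/2)^(27/9) ≈ 0.1250.
C₀ = D/Vd = 1500/60 ≈ 25.000 mg/L.
Before the 4th dose, 3 doses have been given. Superposition: Cmin = C₀·(f + f² + … + f^3).
≈ 25.000 × (0.1250 + 0.0156 + 0.0020) ≈ 25.000 × 0.1426 ≈ 3.565 mg/L.

3.6 mg/L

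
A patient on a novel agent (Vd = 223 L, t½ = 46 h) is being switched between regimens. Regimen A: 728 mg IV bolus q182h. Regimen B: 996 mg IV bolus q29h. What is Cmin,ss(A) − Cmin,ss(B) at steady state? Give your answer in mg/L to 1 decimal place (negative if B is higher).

Regimen A: f = (1/2)^(182/46) ≈ 0.0644; Cmin,ss = (728/223)·f/(1−f) ≈ 0.225 mg/L.
Regimen B: f = (1/2)^(29/46) ≈ 0.6460; Cmin,ss = (996/223)·f/(1−f) ≈ 8.150 mg/L.
Difference ≈ 0.225 − 8.150 ≈ -7.925 mg/L.

-7.9 mg/L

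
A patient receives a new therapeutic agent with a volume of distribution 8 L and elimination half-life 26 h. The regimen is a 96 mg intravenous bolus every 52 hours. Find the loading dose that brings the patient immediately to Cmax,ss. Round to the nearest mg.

128 mg

f = (1/2)^(52/26) ≈ 0.250000; accumulation ratio R = 1/(1−f) ≈ 1.33333.
Loading dose to hit Cmax,ss on first dose: D_load = D_maint·R ≈ 96 × 1.33333 ≈ 128.00 mg.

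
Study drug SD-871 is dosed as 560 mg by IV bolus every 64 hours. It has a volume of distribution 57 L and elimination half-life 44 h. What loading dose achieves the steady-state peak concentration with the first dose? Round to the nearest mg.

882 mg

f = (1/2)^(64/44) ≈ 0.364870; accumulation ratio R = 1/(1−f) ≈ 1.57448.
Loading dose to hit Cmax,ss on first dose: D_load = D_maint·R ≈ 560 × 1.57448 ≈ 881.71 mg.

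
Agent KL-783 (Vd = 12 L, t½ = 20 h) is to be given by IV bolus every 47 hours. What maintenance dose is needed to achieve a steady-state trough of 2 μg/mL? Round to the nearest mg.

τ/t½ = 47/20 ≈ 2.35, so f = (1/2)^(47/20) ≈ 0.196146.
Cmin,ss = (D/Vd)·f/(1−f), so D = Cmin,ss·Vd·(1−f)/f.
D = 2 × 12 × (1−f)/f ≈ 2 × 12 × 4.09824 ≈ 98.36 mg.

98 mg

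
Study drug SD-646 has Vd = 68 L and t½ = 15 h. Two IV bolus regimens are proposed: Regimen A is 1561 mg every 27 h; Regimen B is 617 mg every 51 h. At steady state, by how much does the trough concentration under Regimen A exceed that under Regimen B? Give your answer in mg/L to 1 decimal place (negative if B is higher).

8.3 mg/L

Regimen A: f = (1/2)^(27/15) ≈ 0.2872; Cmin,ss = (1561/68)·f/(1−f) ≈ 9.249 mg/L.
Regimen B: f = (1/2)^(51/15) ≈ 0.0947; Cmin,ss = (617/68)·f/(1−f) ≈ 0.949 mg/L.
Difference ≈ 9.249 − 0.949 ≈ 8.300 mg/L.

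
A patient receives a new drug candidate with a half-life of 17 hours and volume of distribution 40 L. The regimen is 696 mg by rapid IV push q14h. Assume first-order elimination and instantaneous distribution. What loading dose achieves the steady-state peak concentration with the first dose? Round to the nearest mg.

f = (1/2)^(14/17) ≈ 0.565058; accumulation ratio R = 1/(1−f) ≈ 2.29916.
Loading dose to hit Cmax,ss on first dose: D_load = D_maint·R ≈ 696 × 2.29916 ≈ 1600.22 mg.

1600 mg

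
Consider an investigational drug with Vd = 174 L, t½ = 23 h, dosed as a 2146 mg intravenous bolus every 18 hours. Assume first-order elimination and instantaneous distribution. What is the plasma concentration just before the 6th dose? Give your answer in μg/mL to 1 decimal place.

16.0 μg/mL

f = (1/2)^(τ/t½) = (1/2)^(18/23) ≈ 0.5813.
C₀ = D/Vd = 2146/174 ≈ 12.333 μg/mL.
Before the 6th dose, 5 doses have been given. Superposition: Cmin = C₀·(f + f² + … + f^5).
≈ 12.333 × (0.5813 + 0.3379 + 0.1964 + 0.1142 + 0.0664) ≈ 12.333 × 1.2962 ≈ 15.986 μg/mL.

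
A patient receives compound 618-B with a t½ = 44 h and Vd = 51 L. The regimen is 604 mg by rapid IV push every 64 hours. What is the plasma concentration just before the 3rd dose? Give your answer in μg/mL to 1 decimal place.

f = (1/2)^(τ/t½) = (1/2)^(64/44) ≈ 0.3649.
C₀ = D/Vd = 604/51 ≈ 11.843 μg/mL.
Before the 3rd dose, 2 doses have been given. Superposition: Cmin = C₀·(f + f²).
≈ 11.843 × (0.3649 + 0.1332) ≈ 11.843 × 0.4981 ≈ 5.899 μg/mL.

5.9 μg/mL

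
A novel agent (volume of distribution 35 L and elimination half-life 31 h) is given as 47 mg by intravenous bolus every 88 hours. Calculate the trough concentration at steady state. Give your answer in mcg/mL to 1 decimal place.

0.2 mcg/mL

k = ln2/t½ = ln2/31 ≈ 0.022360 h⁻¹; fraction remaining f = e^(−kτ) = e^(−0.022360×88) ≈ 0.1398.
Each bolus raises the concentration by D/Vd = 47/35 ≈ 1.343 mcg/mL.
Steady-state trough Cmin,ss = C₀·f/(1−f) ≈ 1.343 × 0.1398/0.8602 ≈ 0.218 mcg/mL.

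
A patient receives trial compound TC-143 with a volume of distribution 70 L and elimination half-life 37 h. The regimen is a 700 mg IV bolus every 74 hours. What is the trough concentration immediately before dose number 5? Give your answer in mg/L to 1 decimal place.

3.3 mg/L

f = (1/2)^(τ/t½) = (1/2)^(74/37) ≈ 0.2500.
C₀ = D/Vd = 700/70 ≈ 10.000 mg/L.
Before the 5th dose, 4 doses have been given. Superposition: Cmin = C₀·(f + f² + … + f^4).
≈ 10.000 × (0.2500 + 0.0625 + 0.0156 + 0.0039) ≈ 10.000 × 0.3320 ≈ 3.320 mg/L.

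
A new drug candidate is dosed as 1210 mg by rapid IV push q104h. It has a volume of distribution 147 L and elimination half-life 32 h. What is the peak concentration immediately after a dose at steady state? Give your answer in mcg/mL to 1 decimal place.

Over one 104-h interval, 104/32 ≈ 3.25 half-lives elapse, leaving f ≈ 0.1051 of each dose.
Accumulation ratio R = 1/(1 − f) ≈ 1/0.8949 ≈ 1.1174.
Each bolus raises the concentration by D/Vd = 1210/147 ≈ 8.231 mcg/mL.
Steady-state peak Cmax,ss = C₀·R ≈ 8.231 × 1.1174 ≈ 9.197 mcg/mL.

9.2 mcg/mL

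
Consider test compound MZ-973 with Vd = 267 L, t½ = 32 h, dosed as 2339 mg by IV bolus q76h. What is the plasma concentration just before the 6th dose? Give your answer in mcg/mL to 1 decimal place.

f = (1/2)^(τ/t½) = (1/2)^(76/32) ≈ 0.1928.
C₀ = D/Vd = 2339/267 ≈ 8.760 mcg/mL.
Before the 6th dose, 5 doses have been given. Superposition: Cmin = C₀·(f + f² + … + f^5).
≈ 8.760 × (0.1928 + 0.0372 + 0.0072 + 0.0014 + 0.0003) ≈ 8.760 × 0.2389 ≈ 2.093 mcg/mL.

2.1 mcg/mL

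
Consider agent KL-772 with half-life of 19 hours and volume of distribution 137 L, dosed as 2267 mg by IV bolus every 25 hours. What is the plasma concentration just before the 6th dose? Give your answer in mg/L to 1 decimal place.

f = (1/2)^(τ/t½) = (1/2)^(25/19) ≈ 0.4017.
C₀ = D/Vd = 2267/137 ≈ 16.547 mg/L.
Before the 6th dose, 5 doses have been given. Superposition: Cmin = C₀·(f + f² + … + f^5).
≈ 16.547 × (0.4017 + 0.1614 + 0.0648 + 0.0260 + 0.0105) ≈ 16.547 × 0.6644 ≈ 10.994 mg/L.

11.0 mg/L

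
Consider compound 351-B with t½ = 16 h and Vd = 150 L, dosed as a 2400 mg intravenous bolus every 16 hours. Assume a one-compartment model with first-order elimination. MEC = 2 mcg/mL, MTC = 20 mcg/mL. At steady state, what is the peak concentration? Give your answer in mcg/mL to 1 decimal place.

32.0 mcg/mL

τ = 16 h = 1 half-life, so f = (1/2)^1 = 0.5.
At steady state, R = 1/(1 − 0.5) = 2/1.
Single-dose peak C₀ = D/Vd = 2400/150 = 16 mcg/mL.
Steady-state peak Cmax,ss = C₀·R = 16 × 2/1 ≈ 32.000 mcg/mL.
Peak 32.0 mcg/mL vs MTC 20 mcg/mL: exceeds toxic threshold.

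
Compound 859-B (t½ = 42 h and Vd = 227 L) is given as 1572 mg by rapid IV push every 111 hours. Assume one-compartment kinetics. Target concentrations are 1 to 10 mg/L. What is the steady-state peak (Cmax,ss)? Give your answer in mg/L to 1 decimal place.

8.2 mg/L

k = ln2/t½ = ln2/42 ≈ 0.016504 h⁻¹; fraction remaining f = e^(−kτ) = e^(−0.016504×111) ≈ 0.1601.
Accumulation ratio R = 1/(1 − f) ≈ 1/0.8399 ≈ 1.1906.
Each bolus raises the concentration by D/Vd = 1572/227 ≈ 6.925 mg/L.
Steady-state peak Cmax,ss = C₀·R ≈ 6.925 × 1.1906 ≈ 8.245 mg/L.
Peak 8.2 mg/L vs MTC 10 mg/L: below toxic threshold.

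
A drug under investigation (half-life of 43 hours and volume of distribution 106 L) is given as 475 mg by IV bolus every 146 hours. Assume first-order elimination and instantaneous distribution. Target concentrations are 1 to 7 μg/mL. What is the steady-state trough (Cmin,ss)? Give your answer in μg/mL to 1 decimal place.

τ/t½ = 146/43 ≈ 3.3953, so fraction remaining f = (1/2)^(146/43) ≈ 0.0950.
Single-dose peak C₀ = D/Vd = 475/106 ≈ 4.481 μg/mL.
Steady-state trough Cmin,ss = C₀·f/(1−f) ≈ 4.481 × 0.0950/0.9050 ≈ 0.470 μg/mL.
Trough 0.5 μg/mL vs MEC 1 μg/mL: subtherapeutic.

0.5 μg/mL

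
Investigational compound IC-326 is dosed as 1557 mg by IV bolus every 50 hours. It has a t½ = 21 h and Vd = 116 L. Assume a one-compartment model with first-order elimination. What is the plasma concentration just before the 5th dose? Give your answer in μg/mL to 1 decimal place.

f = (1/2)^(τ/t½) = (1/2)^(50/21) ≈ 0.1920.
C₀ = D/Vd = 1557/116 ≈ 13.422 μg/mL.
Before the 5th dose, 4 doses have been given. Superposition: Cmin = C₀·(f + f² + … + f^4).
≈ 13.422 × (0.1920 + 0.0369 + 0.0071 + 0.0014) ≈ 13.422 × 0.2374 ≈ 3.186 μg/mL.

3.2 μg/mL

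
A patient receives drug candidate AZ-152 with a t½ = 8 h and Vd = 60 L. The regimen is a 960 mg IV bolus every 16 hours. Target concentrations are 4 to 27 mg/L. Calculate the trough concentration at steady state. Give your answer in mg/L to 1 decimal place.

5.3 mg/L

The dosing interval is 2 half-lives, so f = 2^(−2) = 0.25.
Accumulation ratio R = 1/(1 − f) = 1/0.75 = 4/3.
Single-dose peak C₀ = D/Vd = 960/60 = 16 mg/L.
Steady-state peak Cmax,ss = C₀·R = 16 × 4/3 ≈ 21.333 mg/L.
Steady-state trough Cmin,ss = Cmax,ss·f ≈ 21.333 × 0.25 ≈ 5.333 mg/L.
Trough 5.3 mg/L vs MEC 4 mg/L: adequate.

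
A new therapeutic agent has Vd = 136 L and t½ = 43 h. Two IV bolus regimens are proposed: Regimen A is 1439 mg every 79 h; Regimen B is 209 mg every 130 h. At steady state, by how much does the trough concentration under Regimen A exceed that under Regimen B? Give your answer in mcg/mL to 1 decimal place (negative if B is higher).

3.9 mcg/mL

Regimen A: f = (1/2)^(79/43) ≈ 0.2799; Cmin,ss = (1439/136)·f/(1−f) ≈ 4.113 mcg/mL.
Regimen B: f = (1/2)^(130/43) ≈ 0.1230; Cmin,ss = (209/136)·f/(1−f) ≈ 0.216 mcg/mL.
Difference ≈ 4.113 − 0.216 ≈ 3.897 mcg/mL.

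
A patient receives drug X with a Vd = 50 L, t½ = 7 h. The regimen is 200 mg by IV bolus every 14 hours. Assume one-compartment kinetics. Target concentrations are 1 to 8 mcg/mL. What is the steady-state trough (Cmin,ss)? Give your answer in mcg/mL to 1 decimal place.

1.3 mcg/mL

τ = 14 h = 2 half-lives, so f = (1/2)^2 = 0.25.
Accumulation ratio R = 1/(1 − f) = 1/0.75 = 4/3.
Single-dose peak C₀ = D/Vd = 200/50 = 4 mcg/mL.
Steady-state peak Cmax,ss = C₀·R = 4 × 4/3 ≈ 5.333 mcg/mL.
Steady-state trough Cmin,ss = Cmax,ss·f ≈ 5.333 × 0.25 ≈ 1.333 mcg/mL.
Trough 1.3 mcg/mL vs MEC 1 mcg/mL: adequate.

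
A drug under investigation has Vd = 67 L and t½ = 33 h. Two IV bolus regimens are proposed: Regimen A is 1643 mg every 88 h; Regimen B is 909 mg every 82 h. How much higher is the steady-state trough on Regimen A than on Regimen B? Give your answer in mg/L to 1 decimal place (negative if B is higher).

Regimen A: f = (1/2)^(88/33) ≈ 0.1575; Cmin,ss = (1643/67)·f/(1−f) ≈ 4.584 mg/L.
Regimen B: f = (1/2)^(82/33) ≈ 0.1786; Cmin,ss = (909/67)·f/(1−f) ≈ 2.950 mg/L.
Difference ≈ 4.584 − 2.950 ≈ 1.634 mg/L.

1.6 mg/L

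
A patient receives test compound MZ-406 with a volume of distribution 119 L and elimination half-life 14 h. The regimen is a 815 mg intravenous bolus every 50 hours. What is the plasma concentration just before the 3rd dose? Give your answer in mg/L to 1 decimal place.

f = (1/2)^(τ/t½) = (1/2)^(50/14) ≈ 0.0841.
C₀ = D/Vd = 815/119 ≈ 6.849 mg/L.
Before the 3rd dose, 2 doses have been given. Superposition: Cmin = C₀·(f + f²).
≈ 6.849 × (0.0841 + 0.0071) ≈ 6.849 × 0.0912 ≈ 0.625 mg/L.

0.6 mg/L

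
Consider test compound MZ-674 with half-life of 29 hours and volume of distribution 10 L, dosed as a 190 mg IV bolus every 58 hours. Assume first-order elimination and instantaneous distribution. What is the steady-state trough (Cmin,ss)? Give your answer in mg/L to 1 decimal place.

τ = 58 h = 2 half-lives, so f = (1/2)^2 = 0.25.
At steady state, R = 1/(1 − 0.25) = 4/3.
Single-dose peak C₀ = D/Vd = 190/10 = 19 mg/L.
Steady-state peak Cmax,ss = C₀·R = 19 × 4/3 ≈ 25.333 mg/L.
Steady-state trough Cmin,ss = Cmax,ss·f ≈ 25.333 × 0.25 ≈ 6.333 mg/L.

6.3 mg/L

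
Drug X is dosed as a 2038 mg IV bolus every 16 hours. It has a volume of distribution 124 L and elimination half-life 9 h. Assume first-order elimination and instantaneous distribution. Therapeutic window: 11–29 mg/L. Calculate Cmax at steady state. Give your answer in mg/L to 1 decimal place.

Over one 16-h interval, 16/9 ≈ 1.7778 half-lives elapse, leaving f ≈ 0.2916 of each dose.
At steady state, accumulation factor R = 1/(1 − e^(−kτ)) ≈ 1.4116.
Single-dose peak C₀ = D/Vd = 2038/124 ≈ 16.435 mg/L.
Cmax,ss = C₀/(1 − f) ≈ 16.435/0.7084 ≈ 23.200 mg/L.
Peak 23.2 mg/L vs MTC 29 mg/L: below toxic threshold.

23.2 mg/L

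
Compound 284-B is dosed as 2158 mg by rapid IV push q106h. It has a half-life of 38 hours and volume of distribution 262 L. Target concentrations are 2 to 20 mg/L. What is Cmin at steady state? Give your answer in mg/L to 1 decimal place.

1.4 mg/L

k = ln2/t½ = ln2/38 ≈ 0.018241 h⁻¹; fraction remaining f = e^(−kτ) = e^(−0.018241×106) ≈ 0.1446.
Single-dose peak C₀ = D/Vd = 2158/262 ≈ 8.237 mg/L.
Steady-state trough Cmin,ss = C₀·f/(1−f) ≈ 8.237 × 0.1446/0.8554 ≈ 1.392 mg/L.
Trough 1.4 mg/L vs MEC 2 mg/L: subtherapeutic.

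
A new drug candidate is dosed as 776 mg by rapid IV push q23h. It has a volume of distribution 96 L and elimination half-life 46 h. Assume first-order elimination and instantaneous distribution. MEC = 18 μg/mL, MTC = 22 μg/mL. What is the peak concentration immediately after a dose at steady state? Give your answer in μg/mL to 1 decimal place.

τ/t½ = 23/46 ≈ 0.5, so fraction remaining f = (1/2)^(23/46) ≈ 0.7071.
At steady state, accumulation factor R = 1/(1 − e^(−kτ)) ≈ 3.4141.
Single-dose peak C₀ = D/Vd = 776/96 ≈ 8.083 μg/mL.
Steady-state peak Cmax,ss = C₀·R ≈ 8.083 × 3.4141 ≈ 27.596 μg/mL.
Peak 27.6 μg/mL vs MTC 22 μg/mL: exceeds toxic threshold.

27.6 μg/mL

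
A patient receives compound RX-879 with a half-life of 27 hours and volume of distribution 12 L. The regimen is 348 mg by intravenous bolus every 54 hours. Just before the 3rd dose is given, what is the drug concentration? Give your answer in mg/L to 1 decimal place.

f = (1/2)^(τ/t½) = (1/2)^(54/27) ≈ 0.2500.
C₀ = D/Vd = 348/12 ≈ 29.000 mg/L.
Before the 3rd dose, 2 doses have been given. Superposition: Cmin = C₀·(f + f²).
≈ 29.000 × (0.2500 + 0.0625) ≈ 29.000 × 0.3125 ≈ 9.062 mg/L.

9.1 mg/L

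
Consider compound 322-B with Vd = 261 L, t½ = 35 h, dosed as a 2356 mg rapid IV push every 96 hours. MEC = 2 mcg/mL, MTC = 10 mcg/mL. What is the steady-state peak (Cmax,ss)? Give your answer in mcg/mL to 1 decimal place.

10.6 mcg/mL

Over one 96-h interval, 96/35 ≈ 2.7429 half-lives elapse, leaving f ≈ 0.1494 of each dose.
At steady state, accumulation factor R = 1/(1 − e^(−kτ)) ≈ 1.1756.
Single-dose peak C₀ = D/Vd = 2356/261 ≈ 9.027 mcg/mL.
Steady-state peak Cmax,ss = C₀·R ≈ 9.027 × 1.1756 ≈ 10.612 mcg/mL.
Peak 10.6 mcg/mL vs MTC 10 mcg/mL: exceeds toxic threshold.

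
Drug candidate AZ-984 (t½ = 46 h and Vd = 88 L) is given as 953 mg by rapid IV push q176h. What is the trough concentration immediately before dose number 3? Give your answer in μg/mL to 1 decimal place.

f = (1/2)^(τ/t½) = (1/2)^(176/46) ≈ 0.0705.
C₀ = D/Vd = 953/88 ≈ 10.830 μg/mL.
Before the 3rd dose, 2 doses have been given. Superposition: Cmin = C₀·(f + f²).
≈ 10.830 × (0.0705 + 0.0050) ≈ 10.830 × 0.0755 ≈ 0.818 μg/mL.

0.8 μg/mL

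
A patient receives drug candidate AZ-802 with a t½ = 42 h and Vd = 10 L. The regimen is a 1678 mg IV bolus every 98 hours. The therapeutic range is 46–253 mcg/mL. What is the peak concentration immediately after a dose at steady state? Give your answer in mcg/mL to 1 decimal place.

209.3 mcg/mL

τ/t½ = 98/42 ≈ 2.3333, so fraction remaining f = (1/2)^(98/42) ≈ 0.1984.
At steady state, accumulation factor R = 1/(1 − e^(−kτ)) ≈ 1.2475.
Single-dose peak C₀ = D/Vd = 1678/10 ≈ 167.800 mcg/mL.
Steady-state peak Cmax,ss = C₀·R ≈ 167.800 × 1.2475 ≈ 209.331 mcg/mL.
Peak 209.3 mcg/mL vs MTC 253 mcg/mL: below toxic threshold.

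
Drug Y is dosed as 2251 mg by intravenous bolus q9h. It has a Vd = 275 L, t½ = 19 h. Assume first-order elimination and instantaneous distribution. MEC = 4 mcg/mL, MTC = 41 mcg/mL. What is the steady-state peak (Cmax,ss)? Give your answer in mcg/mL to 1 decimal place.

29.2 mcg/mL

Over one 9-h interval, 9/19 ≈ 0.47368 half-lives elapse, leaving f ≈ 0.7201 of each dose.
Accumulation ratio R = 1/(1 − f) ≈ 1/0.2799 ≈ 3.5727.
Each bolus raises the concentration by D/Vd = 2251/275 ≈ 8.185 mcg/mL.
Cmax,ss = C₀/(1 − f) ≈ 8.185/0.2799 ≈ 29.243 mcg/mL.
Peak 29.2 mcg/mL vs MTC 41 mcg/mL: below toxic threshold.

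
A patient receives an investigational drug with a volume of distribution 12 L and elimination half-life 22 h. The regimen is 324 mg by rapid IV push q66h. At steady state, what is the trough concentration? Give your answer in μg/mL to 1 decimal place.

3.9 μg/mL

τ = 66 h = 3 half-lives, so f = (1/2)^3 = 0.125.
Accumulation ratio R = 1/(1 − f) = 1/0.875 = 8/7.
Single-dose peak C₀ = D/Vd = 324/12 = 27 μg/mL.
Steady-state peak Cmax,ss = C₀·R = 27 × 8/7 ≈ 30.857 μg/mL.
Steady-state trough Cmin,ss = Cmax,ss·f ≈ 30.857 × 0.125 ≈ 3.857 μg/mL.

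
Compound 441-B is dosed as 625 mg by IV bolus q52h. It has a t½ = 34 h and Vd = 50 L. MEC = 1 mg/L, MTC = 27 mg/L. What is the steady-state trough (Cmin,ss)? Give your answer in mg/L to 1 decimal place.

k = ln2/t½ = ln2/34 ≈ 0.020387 h⁻¹; fraction remaining f = e^(−kτ) = e^(−0.020387×52) ≈ 0.3464.
At steady state, accumulation factor R = 1/(1 − e^(−kτ)) ≈ 1.5300.
Single-dose peak C₀ = D/Vd = 625/50 ≈ 12.500 mg/L.
Cmax,ss = C₀/(1 − f) ≈ 12.500/0.6536 ≈ 19.125 mg/L.
One interval later, Cmin,ss = Cmax,ss·e^(−kτ) ≈ 19.125 × 0.3464 ≈ 6.625 mg/L.
Trough 6.6 mg/L vs MEC 1 mg/L: adequate.

6.6 mg/L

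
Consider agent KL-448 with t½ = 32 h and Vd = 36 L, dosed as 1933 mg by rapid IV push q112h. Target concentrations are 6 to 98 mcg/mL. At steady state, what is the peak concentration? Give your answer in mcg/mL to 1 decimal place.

58.9 mcg/mL

k = ln2/t½ = ln2/32 ≈ 0.021661 h⁻¹; fraction remaining f = e^(−kτ) = e^(−0.021661×112) ≈ 0.0884.
At steady state, accumulation factor R = 1/(1 − e^(−kτ)) ≈ 1.0970.
Each bolus raises the concentration by D/Vd = 1933/36 ≈ 53.694 mcg/mL.
Steady-state peak Cmax,ss = C₀·R ≈ 53.694 × 1.0970 ≈ 58.902 mcg/mL.
Peak 58.9 mcg/mL vs MTC 98 mcg/mL: below toxic threshold.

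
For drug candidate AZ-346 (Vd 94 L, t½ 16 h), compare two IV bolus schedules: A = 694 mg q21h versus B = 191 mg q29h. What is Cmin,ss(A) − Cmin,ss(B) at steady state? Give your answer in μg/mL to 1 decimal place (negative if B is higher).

4.2 μg/mL

Regimen A: f = (1/2)^(21/16) ≈ 0.4026; Cmin,ss = (694/94)·f/(1−f) ≈ 4.976 μg/mL.
Regimen B: f = (1/2)^(29/16) ≈ 0.2847; Cmin,ss = (191/94)·f/(1−f) ≈ 0.809 μg/mL.
Difference ≈ 4.976 − 0.809 ≈ 4.167 μg/mL.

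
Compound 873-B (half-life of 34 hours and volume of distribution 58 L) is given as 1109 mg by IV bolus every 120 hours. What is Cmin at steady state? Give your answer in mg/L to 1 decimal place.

Over one 120-h interval, 120/34 ≈ 3.5294 half-lives elapse, leaving f ≈ 0.0866 of each dose.
Each bolus raises the concentration by D/Vd = 1109/58 ≈ 19.121 mg/L.
Steady-state trough Cmin,ss = C₀·f/(1−f) ≈ 19.121 × 0.0866/0.9134 ≈ 1.813 mg/L.

1.8 mg/L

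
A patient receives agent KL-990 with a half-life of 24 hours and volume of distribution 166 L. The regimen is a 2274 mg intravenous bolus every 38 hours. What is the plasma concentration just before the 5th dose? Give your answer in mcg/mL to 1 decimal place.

f = (1/2)^(τ/t½) = (1/2)^(38/24) ≈ 0.3337.
C₀ = D/Vd = 2274/166 ≈ 13.699 mcg/mL.
Before the 5th dose, 4 doses have been given. Superposition: Cmin = C₀·(f + f² + … + f^4).
≈ 13.699 × (0.3337 + 0.1114 + 0.0372 + 0.0124) ≈ 13.699 × 0.4947 ≈ 6.777 mcg/mL.

6.8 mcg/mL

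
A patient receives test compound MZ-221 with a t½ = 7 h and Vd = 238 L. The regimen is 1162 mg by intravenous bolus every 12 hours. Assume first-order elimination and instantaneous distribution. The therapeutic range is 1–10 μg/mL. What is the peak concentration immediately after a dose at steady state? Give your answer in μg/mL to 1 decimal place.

7.0 μg/mL

Over one 12-h interval, 12/7 ≈ 1.7143 half-lives elapse, leaving f ≈ 0.3048 of each dose.
Accumulation ratio R = 1/(1 − f) ≈ 1/0.6952 ≈ 1.4384.
Single-dose peak C₀ = D/Vd = 1162/238 ≈ 4.882 μg/mL.
Steady-state peak Cmax,ss = C₀·R ≈ 4.882 × 1.4384 ≈ 7.022 μg/mL.
Peak 7.0 μg/mL vs MTC 10 μg/mL: below toxic threshold.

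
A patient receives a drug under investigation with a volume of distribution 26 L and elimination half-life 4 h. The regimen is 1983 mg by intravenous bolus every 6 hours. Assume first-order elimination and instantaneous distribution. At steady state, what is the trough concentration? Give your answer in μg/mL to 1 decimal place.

41.7 μg/mL

Over one 6-h interval, 6/4 ≈ 1.5 half-lives elapse, leaving f ≈ 0.3536 of each dose.
Accumulation ratio R = 1/(1 − f) ≈ 1/0.6464 ≈ 1.5470.
Single-dose peak C₀ = D/Vd = 1983/26 ≈ 76.269 μg/mL.
Steady-state peak Cmax,ss = C₀·R ≈ 76.269 × 1.5470 ≈ 117.988 μg/mL.
One interval later, Cmin,ss = Cmax,ss·e^(−kτ) ≈ 117.988 × 0.3536 ≈ 41.721 μg/mL.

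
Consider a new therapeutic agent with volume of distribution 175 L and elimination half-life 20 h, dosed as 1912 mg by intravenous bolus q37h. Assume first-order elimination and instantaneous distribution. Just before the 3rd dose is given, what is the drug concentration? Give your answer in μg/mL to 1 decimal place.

f = (1/2)^(τ/t½) = (1/2)^(37/20) ≈ 0.2774.
C₀ = D/Vd = 1912/175 ≈ 10.926 μg/mL.
Before the 3rd dose, 2 doses have been given. Superposition: Cmin = C₀·(f + f²).
≈ 10.926 × (0.2774 + 0.0770) ≈ 10.926 × 0.3544 ≈ 3.872 μg/mL.

3.9 μg/mL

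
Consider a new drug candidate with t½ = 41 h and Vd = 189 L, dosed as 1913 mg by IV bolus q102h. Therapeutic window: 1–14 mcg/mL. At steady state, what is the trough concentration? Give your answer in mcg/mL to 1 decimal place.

τ/t½ = 102/41 ≈ 2.4878, so fraction remaining f = (1/2)^(102/41) ≈ 0.1783.
At steady state, accumulation factor R = 1/(1 − e^(−kτ)) ≈ 1.2170.
Single-dose peak C₀ = D/Vd = 1913/189 ≈ 10.122 mcg/mL.
Cmax,ss = C₀/(1 − f) ≈ 10.122/0.8217 ≈ 12.318 mcg/mL.
Steady-state trough Cmin,ss = Cmax,ss·f ≈ 12.318 × 0.1783 ≈ 2.196 mcg/mL.
Trough 2.2 mcg/mL vs MEC 1 mcg/mL: adequate.

2.2 mcg/mL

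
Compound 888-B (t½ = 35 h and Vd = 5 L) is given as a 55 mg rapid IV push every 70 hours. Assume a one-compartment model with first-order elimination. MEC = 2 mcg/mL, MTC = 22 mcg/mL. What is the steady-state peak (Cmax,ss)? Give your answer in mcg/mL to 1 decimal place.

The dosing interval is 2 half-lives, so f = 2^(−2) = 0.25.
At steady state, R = 1/(1 − 0.25) = 4/3.
Single-dose peak C₀ = D/Vd = 55/5 = 11 mcg/mL.
Steady-state peak Cmax,ss = C₀·R = 11 × 4/3 ≈ 14.667 mcg/mL.
Peak 14.7 mcg/mL vs MTC 22 mcg/mL: below toxic threshold.

14.7 mcg/mL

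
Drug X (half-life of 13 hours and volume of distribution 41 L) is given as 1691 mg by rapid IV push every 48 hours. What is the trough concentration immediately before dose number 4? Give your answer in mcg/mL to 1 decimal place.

f = (1/2)^(τ/t½) = (1/2)^(48/13) ≈ 0.0774.
C₀ = D/Vd = 1691/41 ≈ 41.244 mcg/mL.
Before the 4th dose, 3 doses have been given. Superposition: Cmin = C₀·(f + f² + … + f^3).
≈ 41.244 × (0.0774 + 0.0060 + 0.0005) ≈ 41.244 × 0.0839 ≈ 3.460 mcg/mL.

3.5 mcg/mL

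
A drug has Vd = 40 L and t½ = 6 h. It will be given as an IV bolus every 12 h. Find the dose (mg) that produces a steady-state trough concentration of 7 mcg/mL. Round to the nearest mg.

τ/t½ = 12/6 ≈ 2, so f = (1/2)^(12/6) ≈ 0.250000.
Cmin,ss = (D/Vd)·f/(1−f), so D = Cmin,ss·Vd·(1−f)/f.
D = 7 × 40 × (1−f)/f ≈ 7 × 40 × 3.00000 ≈ 840.00 mg.

840 mg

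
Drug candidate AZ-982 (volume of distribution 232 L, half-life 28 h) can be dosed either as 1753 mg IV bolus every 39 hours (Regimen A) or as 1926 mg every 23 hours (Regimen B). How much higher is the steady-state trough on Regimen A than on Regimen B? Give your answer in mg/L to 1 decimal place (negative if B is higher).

Regimen A: f = (1/2)^(39/28) ≈ 0.3808; Cmin,ss = (1753/232)·f/(1−f) ≈ 4.647 mg/L.
Regimen B: f = (1/2)^(23/28) ≈ 0.5659; Cmin,ss = (1926/232)·f/(1−f) ≈ 10.822 mg/L.
Difference ≈ 4.647 − 10.822 ≈ -6.175 mg/L.

-6.2 mg/L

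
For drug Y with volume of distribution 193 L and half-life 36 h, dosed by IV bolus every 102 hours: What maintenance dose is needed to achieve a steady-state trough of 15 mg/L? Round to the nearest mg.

17738 mg

τ/t½ = 102/36 ≈ 2.8333, so f = (1/2)^(102/36) ≈ 0.140308.
Cmin,ss = (D/Vd)·f/(1−f), so D = Cmin,ss·Vd·(1−f)/f.
D = 15 × 193 × (1−f)/f ≈ 15 × 193 × 6.12718 ≈ 17738.19 mg.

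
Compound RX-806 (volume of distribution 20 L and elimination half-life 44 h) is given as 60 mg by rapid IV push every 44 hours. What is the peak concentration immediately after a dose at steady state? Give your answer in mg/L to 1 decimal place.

τ = 44 h = 1 half-life, so f = (1/2)^1 = 0.5.
Accumulation ratio R = 1/(1 − f) = 1/0.5 = 2/1.
Single-dose peak C₀ = D/Vd = 60/20 = 3 mg/L.
Steady-state peak Cmax,ss = C₀·R = 3 × 2/1 ≈ 6.000 mg/L.

6.0 mg/L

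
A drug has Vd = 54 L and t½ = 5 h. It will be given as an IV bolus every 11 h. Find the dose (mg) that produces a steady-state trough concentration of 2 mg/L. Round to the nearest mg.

388 mg

τ/t½ = 11/5 ≈ 2.2, so f = (1/2)^(11/5) ≈ 0.217638.
Cmin,ss = (D/Vd)·f/(1−f), so D = Cmin,ss·Vd·(1−f)/f.
D = 2 × 54 × (1−f)/f ≈ 2 × 54 × 3.59479 ≈ 388.24 mg.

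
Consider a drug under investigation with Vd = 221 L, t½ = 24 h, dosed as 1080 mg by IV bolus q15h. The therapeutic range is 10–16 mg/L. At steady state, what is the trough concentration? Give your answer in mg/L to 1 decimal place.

9.0 mg/L

τ/t½ = 15/24 ≈ 0.625, so fraction remaining f = (1/2)^(15/24) ≈ 0.6484.
Each bolus raises the concentration by D/Vd = 1080/221 ≈ 4.887 mg/L.
Steady-state trough Cmin,ss = C₀·f/(1−f) ≈ 4.887 × 0.6484/0.3516 ≈ 9.012 mg/L.
Trough 9.0 mg/L vs MEC 10 mg/L: subtherapeutic.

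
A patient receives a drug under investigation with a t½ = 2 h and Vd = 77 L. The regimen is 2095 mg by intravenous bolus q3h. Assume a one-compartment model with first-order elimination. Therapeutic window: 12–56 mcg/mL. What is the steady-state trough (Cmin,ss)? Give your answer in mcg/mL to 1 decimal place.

14.9 mcg/mL

k = ln2/t½ = ln2/2 ≈ 0.346574 h⁻¹; fraction remaining f = e^(−kτ) = e^(−0.346574×3) ≈ 0.3536.
At steady state, accumulation factor R = 1/(1 − e^(−kτ)) ≈ 1.5470.
Single-dose peak C₀ = D/Vd = 2095/77 ≈ 27.208 mcg/mL.
Steady-state peak Cmax,ss = C₀·R ≈ 27.208 × 1.5470 ≈ 42.091 mcg/mL.
Steady-state trough Cmin,ss = Cmax,ss·f ≈ 42.091 × 0.3536 ≈ 14.883 mcg/mL.
Trough 14.9 mcg/mL vs MEC 12 mcg/mL: adequate.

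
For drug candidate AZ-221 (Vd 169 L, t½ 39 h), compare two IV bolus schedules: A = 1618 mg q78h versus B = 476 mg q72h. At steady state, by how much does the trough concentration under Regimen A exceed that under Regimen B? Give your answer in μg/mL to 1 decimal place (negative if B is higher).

Regimen A: f = (1/2)^(78/39) ≈ 0.2500; Cmin,ss = (1618/169)·f/(1−f) ≈ 3.191 μg/mL.
Regimen B: f = (1/2)^(72/39) ≈ 0.2781; Cmin,ss = (476/169)·f/(1−f) ≈ 1.085 μg/mL.
Difference ≈ 3.191 − 1.085 ≈ 2.106 μg/mL.

2.1 μg/mL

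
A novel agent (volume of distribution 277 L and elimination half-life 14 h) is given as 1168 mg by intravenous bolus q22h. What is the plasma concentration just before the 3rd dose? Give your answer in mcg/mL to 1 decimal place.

1.9 mcg/mL

f = (1/2)^(τ/t½) = (1/2)^(22/14) ≈ 0.3365.
C₀ = D/Vd = 1168/277 ≈ 4.217 mcg/mL.
Before the 3rd dose, 2 doses have been given. Superposition: Cmin = C₀·(f + f²).
≈ 4.217 × (0.3365 + 0.1132) ≈ 4.217 × 0.4497 ≈ 1.896 mcg/mL.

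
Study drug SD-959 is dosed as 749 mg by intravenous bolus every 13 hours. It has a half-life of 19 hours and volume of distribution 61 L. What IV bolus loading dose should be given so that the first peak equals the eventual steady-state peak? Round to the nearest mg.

1983 mg

f = (1/2)^(13/19) ≈ 0.622346; accumulation ratio R = 1/(1−f) ≈ 2.64793.
Loading dose to hit Cmax,ss on first dose: D_load = D_maint·R ≈ 749 × 2.64793 ≈ 1983.30 mg.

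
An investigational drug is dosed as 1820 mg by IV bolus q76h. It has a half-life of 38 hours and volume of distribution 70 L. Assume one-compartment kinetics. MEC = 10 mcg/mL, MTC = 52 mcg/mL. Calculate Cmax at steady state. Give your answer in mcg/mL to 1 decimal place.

34.7 mcg/mL

τ = 76 h = 2 half-lives, so f = (1/2)^2 = 0.25.
Accumulation ratio R = 1/(1 − f) = 1/0.75 = 4/3.
Single-dose peak C₀ = D/Vd = 1820/70 = 26 mcg/mL.
Steady-state peak Cmax,ss = C₀·R = 26 × 4/3 ≈ 34.667 mcg/mL.
Peak 34.7 mcg/mL vs MTC 52 mcg/mL: below toxic threshold.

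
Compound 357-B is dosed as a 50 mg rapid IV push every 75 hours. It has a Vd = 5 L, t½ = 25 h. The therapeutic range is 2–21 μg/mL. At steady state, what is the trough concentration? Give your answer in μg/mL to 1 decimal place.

The dosing interval is 3 half-lives, so f = 2^(−3) = 0.125.
Accumulation ratio R = 1/(1 − f) = 1/0.875 = 8/7.
Single-dose peak C₀ = D/Vd = 50/5 = 10 μg/mL.
Steady-state peak Cmax,ss = C₀·R = 10 × 8/7 ≈ 11.429 μg/mL.
Steady-state trough Cmin,ss = Cmax,ss·f ≈ 11.429 × 0.125 ≈ 1.429 μg/mL.
Trough 1.4 μg/mL vs MEC 2 μg/mL: subtherapeutic.

1.4 μg/mL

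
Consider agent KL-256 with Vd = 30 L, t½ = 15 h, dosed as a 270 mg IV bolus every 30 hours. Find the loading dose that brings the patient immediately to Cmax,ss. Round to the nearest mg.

360 mg

f = (1/2)^(30/15) ≈ 0.250000; accumulation ratio R = 1/(1−f) ≈ 1.33333.
Loading dose to hit Cmax,ss on first dose: D_load = D_maint·R ≈ 270 × 1.33333 ≈ 360.00 mg.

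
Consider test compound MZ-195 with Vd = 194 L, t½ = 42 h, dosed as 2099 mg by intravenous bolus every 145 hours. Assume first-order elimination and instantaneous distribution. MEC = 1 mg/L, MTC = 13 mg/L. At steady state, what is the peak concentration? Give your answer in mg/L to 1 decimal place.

11.9 mg/L

Over one 145-h interval, 145/42 ≈ 3.4524 half-lives elapse, leaving f ≈ 0.0914 of each dose.
At steady state, accumulation factor R = 1/(1 − e^(−kτ)) ≈ 1.1006.
Each bolus raises the concentration by D/Vd = 2099/194 ≈ 10.820 mg/L.
Steady-state peak Cmax,ss = C₀·R ≈ 10.820 × 1.1006 ≈ 11.908 mg/L.
Peak 11.9 mg/L vs MTC 13 mg/L: below toxic threshold.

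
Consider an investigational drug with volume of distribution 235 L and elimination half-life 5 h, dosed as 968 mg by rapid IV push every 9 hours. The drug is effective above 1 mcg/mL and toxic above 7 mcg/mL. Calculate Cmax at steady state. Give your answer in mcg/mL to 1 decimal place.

Over one 9-h interval, 9/5 ≈ 1.8 half-lives elapse, leaving f ≈ 0.2872 of each dose.
Accumulation ratio R = 1/(1 − f) ≈ 1/0.7128 ≈ 1.4029.
Single-dose peak C₀ = D/Vd = 968/235 ≈ 4.119 mcg/mL.
Steady-state peak Cmax,ss = C₀·R ≈ 4.119 × 1.4029 ≈ 5.779 mcg/mL.
Peak 5.8 mcg/mL vs MTC 7 mcg/mL: below toxic threshold.

5.8 mcg/mL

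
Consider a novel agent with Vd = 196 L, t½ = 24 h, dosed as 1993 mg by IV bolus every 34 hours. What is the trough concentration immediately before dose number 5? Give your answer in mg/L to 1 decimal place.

6.0 mg/L

f = (1/2)^(τ/t½) = (1/2)^(34/24) ≈ 0.3746.
C₀ = D/Vd = 1993/196 ≈ 10.168 mg/L.
Before the 5th dose, 4 doses have been given. Superposition: Cmin = C₀·(f + f² + … + f^4).
≈ 10.168 × (0.3746 + 0.1403 + 0.0526 + 0.0197) ≈ 10.168 × 0.5872 ≈ 5.971 mg/L.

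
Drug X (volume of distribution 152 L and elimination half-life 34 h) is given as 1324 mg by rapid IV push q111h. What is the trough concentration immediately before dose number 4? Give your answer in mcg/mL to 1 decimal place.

1.0 mcg/mL

f = (1/2)^(τ/t½) = (1/2)^(111/34) ≈ 0.1040.
C₀ = D/Vd = 1324/152 ≈ 8.711 mcg/mL.
Before the 4th dose, 3 doses have been given. Superposition: Cmin = C₀·(f + f² + … + f^3).
≈ 8.711 × (0.1040 + 0.0108 + 0.0011) ≈ 8.711 × 0.1159 ≈ 1.010 mcg/mL.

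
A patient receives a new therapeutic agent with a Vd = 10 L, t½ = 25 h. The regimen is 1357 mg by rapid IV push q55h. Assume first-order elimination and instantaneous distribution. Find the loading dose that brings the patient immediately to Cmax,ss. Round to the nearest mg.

f = (1/2)^(55/25) ≈ 0.217638; accumulation ratio R = 1/(1−f) ≈ 1.27818.
Loading dose to hit Cmax,ss on first dose: D_load = D_maint·R ≈ 1357 × 1.27818 ≈ 1734.49 mg.

1734 mg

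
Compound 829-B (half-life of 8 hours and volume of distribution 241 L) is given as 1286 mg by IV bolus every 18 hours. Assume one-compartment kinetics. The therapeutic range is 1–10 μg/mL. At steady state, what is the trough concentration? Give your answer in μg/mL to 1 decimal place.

1.4 μg/mL

k = ln2/t½ = ln2/8 ≈ 0.086643 h⁻¹; fraction remaining f = e^(−kτ) = e^(−0.086643×18) ≈ 0.2102.
At steady state, accumulation factor R = 1/(1 − e^(−kτ)) ≈ 1.2661.
Single-dose peak C₀ = D/Vd = 1286/241 ≈ 5.336 μg/mL.
Cmax,ss = C₀/(1 − f) ≈ 5.336/0.7898 ≈ 6.756 μg/mL.
One interval later, Cmin,ss = Cmax,ss·e^(−kτ) ≈ 6.756 × 0.2102 ≈ 1.420 μg/mL.
Trough 1.4 μg/mL vs MEC 1 μg/mL: adequate.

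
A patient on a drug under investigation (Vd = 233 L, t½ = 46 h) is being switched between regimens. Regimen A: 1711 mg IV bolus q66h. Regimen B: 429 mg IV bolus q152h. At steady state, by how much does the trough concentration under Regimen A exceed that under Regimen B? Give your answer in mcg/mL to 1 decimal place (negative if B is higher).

Regimen A: f = (1/2)^(66/46) ≈ 0.3699; Cmin,ss = (1711/233)·f/(1−f) ≈ 4.311 mcg/mL.
Regimen B: f = (1/2)^(152/46) ≈ 0.1012; Cmin,ss = (429/233)·f/(1−f) ≈ 0.207 mcg/mL.
Difference ≈ 4.311 − 0.207 ≈ 4.104 mcg/mL.

4.1 mcg/mL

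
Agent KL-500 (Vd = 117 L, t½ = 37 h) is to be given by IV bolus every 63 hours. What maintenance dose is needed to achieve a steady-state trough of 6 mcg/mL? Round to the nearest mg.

1583 mg

τ/t½ = 63/37 ≈ 1.7027, so f = (1/2)^(63/37) ≈ 0.307210.
Cmin,ss = (D/Vd)·f/(1−f), so D = Cmin,ss·Vd·(1−f)/f.
D = 6 × 117 × (1−f)/f ≈ 6 × 117 × 2.25510 ≈ 1583.08 mg.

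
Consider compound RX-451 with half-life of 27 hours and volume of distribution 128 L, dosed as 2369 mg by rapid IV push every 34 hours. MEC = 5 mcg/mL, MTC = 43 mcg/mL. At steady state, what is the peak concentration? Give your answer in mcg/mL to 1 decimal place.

31.8 mcg/mL

τ/t½ = 34/27 ≈ 1.2593, so fraction remaining f = (1/2)^(34/27) ≈ 0.4178.
At steady state, accumulation factor R = 1/(1 − e^(−kτ)) ≈ 1.7176.
Single-dose peak C₀ = D/Vd = 2369/128 ≈ 18.508 mcg/mL.
Steady-state peak Cmax,ss = C₀·R ≈ 18.508 × 1.7176 ≈ 31.789 mcg/mL.
Peak 31.8 mcg/mL vs MTC 43 mcg/mL: below toxic threshold.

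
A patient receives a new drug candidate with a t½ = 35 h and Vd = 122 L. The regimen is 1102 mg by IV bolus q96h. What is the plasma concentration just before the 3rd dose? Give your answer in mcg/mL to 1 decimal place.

1.6 mcg/mL

f = (1/2)^(τ/t½) = (1/2)^(96/35) ≈ 0.1494.
C₀ = D/Vd = 1102/122 ≈ 9.033 mcg/mL.
Before the 3rd dose, 2 doses have been given. Superposition: Cmin = C₀·(f + f²).
≈ 9.033 × (0.1494 + 0.0223) ≈ 9.033 × 0.1717 ≈ 1.551 mcg/mL.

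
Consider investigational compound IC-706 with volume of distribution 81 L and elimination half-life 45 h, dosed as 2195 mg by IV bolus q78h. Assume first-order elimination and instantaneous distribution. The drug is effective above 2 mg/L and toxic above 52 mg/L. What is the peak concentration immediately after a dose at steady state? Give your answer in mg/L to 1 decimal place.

38.8 mg/L

k = ln2/t½ = ln2/45 ≈ 0.015403 h⁻¹; fraction remaining f = e^(−kτ) = e^(−0.015403×78) ≈ 0.3008.
Accumulation ratio R = 1/(1 − f) ≈ 1/0.6992 ≈ 1.4302.
Each bolus raises the concentration by D/Vd = 2195/81 ≈ 27.099 mg/L.
Cmax,ss = C₀/(1 − f) ≈ 27.099/0.6992 ≈ 38.757 mg/L.
Peak 38.8 mg/L vs MTC 52 mg/L: below toxic threshold.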